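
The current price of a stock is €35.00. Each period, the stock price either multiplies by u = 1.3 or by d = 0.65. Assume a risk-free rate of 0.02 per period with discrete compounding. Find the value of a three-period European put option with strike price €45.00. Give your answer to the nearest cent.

Risk-neutral probability p = (1 + 0.02 − 0.65)/(1.3 − 0.65) = 0.3700/0.6500 = 0.5692
Terminal stock prices: S_uuu = 76.89, S_uud = 38.45, S_udd = 19.22, S_ddd = 9.612
Terminal payoffs (K − S): max(-31.89, 0) = 0, max(6.552, 0) = 6.552, max(25.78, 0) = 25.78, max(35.39, 0) = 35.39
Node uu (S = 59.15): V_uu = 1/1.02·[0.5692·0.0000 + 0.4308·6.5525] = 2.7673
Node ud (S = 29.57): V_ud = 1/1.02·[0.5692·6.5525 + 0.4308·25.7762] = 14.5426
Node dd (S = 14.79): V_dd = 1/1.02·[0.5692·25.7762 + 0.4308·35.3881] = 29.3301
Node u (S = 45.5): V_u = 1/1.02·[0.5692·2.7673 + 0.4308·14.5426] = 7.6860
Node d (S = 22.75): V_d = 1/1.02·[0.5692·14.5426 + 0.4308·29.3301] = 20.5026
Node 0 (S = 35): V_0 = 1/1.02·[0.5692·7.6860 + 0.4308·20.5026] = 12.9480

€12.95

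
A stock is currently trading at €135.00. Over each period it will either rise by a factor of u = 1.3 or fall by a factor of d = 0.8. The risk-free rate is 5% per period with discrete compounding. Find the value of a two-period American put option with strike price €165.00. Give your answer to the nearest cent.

€32.72

Risk-neutral probability p = (1 + 0.05 − 0.8)/(1.3 − 0.8) = 0.2500/0.5000 = 0.5000
Terminal stock prices: S_uu = 228.2, S_ud = 140.4, S_dd = 86.4
Terminal payoffs (K − S): max(-63.15, 0) = 0, max(24.6, 0) = 24.6, max(78.6, 0) = 78.6
Node u (S = 175.5): continuation = 1/1.05·[0.5000·0.0000 + 0.5000·24.6000] = 11.7143; exercise value = 0.0000 ≤ continuation, so V_u = 11.7143
Node d (S = 108): continuation = 1/1.05·[0.5000·24.6000 + 0.5000·78.6000] = 49.1429; exercise value = 57.0000 > continuation, so V_d = 57.0000 (exercise)
Node 0 (S = 135): continuation = 1/1.05·[0.5000·11.7143 + 0.5000·57.0000] = 32.7211; exercise value = 30.0000 ≤ continuation, so V_0 = 32.7211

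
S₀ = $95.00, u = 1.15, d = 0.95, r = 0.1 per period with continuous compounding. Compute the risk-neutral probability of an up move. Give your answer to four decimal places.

p = 0.7759

Risk-neutral probability p = (e^0.1 − 0.95)/(1.15 − 0.95) = 0.1552/0.2000 = 0.7759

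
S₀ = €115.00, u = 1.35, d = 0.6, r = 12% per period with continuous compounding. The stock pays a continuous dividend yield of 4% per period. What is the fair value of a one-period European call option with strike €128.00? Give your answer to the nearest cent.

€15.57

Per-period risk-free factor R = e^0.12 = 1.1275; dividend-adjusted growth = e^(0.12−0.04) = 1.0833.
Risk-neutral probability p = (1.0833 − 0.6)/(1.35 − 0.6) = 0.4833/0.7500 = 0.6444
Terminal stock prices: S_u = 155.2, S_d = 69
Terminal payoffs (S − K): max(27.25, 0) = 27.25, max(-59, 0) = 0
Node 0 (S = 115): V_0 = e^(−0.12)·[0.6444·27.2500 + 0.3556·0.0000] = 15.5738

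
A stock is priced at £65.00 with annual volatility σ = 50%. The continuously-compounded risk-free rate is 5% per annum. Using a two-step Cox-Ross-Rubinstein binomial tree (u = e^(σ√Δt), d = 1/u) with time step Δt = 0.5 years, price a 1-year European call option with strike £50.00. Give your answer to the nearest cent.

£22.65

CRR parameters: u = e^(σ√Δt) = e^(0.5·√0.5) = 1.4241, d = 1/u = 0.7022
Per-period rate: rΔt = 0.05·0.5 = 0.025, so R = e^0.025 = 1.0253
Risk-neutral probability p = (e^0.025 − 0.7022)/(1.4241 − 0.7022) = 0.3231/0.7219 = 0.4476
Terminal stock prices: S_uu = 131.8, S_ud = 65, S_dd = 32.05
Terminal payoffs (S − K): max(81.83, 0) = 81.83, max(15, 0) = 15, max(-17.95, 0) = 0
Node u (S = 92.57): V_u = e^(−0.025)·[0.4476·81.8275 + 0.5524·15.0000] = 43.8022
Node d (S = 45.64): V_d = e^(−0.025)·[0.4476·15.0000 + 0.5524·0.0000] = 6.5480
Node 0 (S = 65): V_0 = e^(−0.025)·[0.4476·43.8022 + 0.5524·6.5480] = 22.6492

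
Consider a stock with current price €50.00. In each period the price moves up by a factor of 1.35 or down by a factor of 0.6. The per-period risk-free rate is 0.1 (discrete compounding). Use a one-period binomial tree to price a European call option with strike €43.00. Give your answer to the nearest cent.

€14.85

Risk-neutral probability p = (1 + 0.1 − 0.6)/(1.35 − 0.6) = 0.5000/0.7500 = 0.6667
Terminal stock prices: S_u = 67.5, S_d = 30
Terminal payoffs (S − K): max(24.5, 0) = 24.5, max(-13, 0) = 0
Node 0 (S = 50): V_0 = 1/1.1·[0.6667·24.5000 + 0.3333·0.0000] = 14.8485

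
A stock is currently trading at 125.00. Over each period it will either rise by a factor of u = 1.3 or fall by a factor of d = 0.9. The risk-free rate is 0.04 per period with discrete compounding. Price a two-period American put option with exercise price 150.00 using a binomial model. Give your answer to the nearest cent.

25.00

Risk-neutral probability p = (1 + 0.04 − 0.9)/(1.3 − 0.9) = 0.1400/0.4000 = 0.3500
Terminal stock prices: S_uu = 211.3, S_ud = 146.2, S_dd = 101.2
Terminal payoffs (K − S): max(-61.25, 0) = 0, max(3.75, 0) = 3.75, max(48.75, 0) = 48.75
Node u (S = 162.5): continuation = 1/1.04·[0.3500·0.0000 + 0.6500·3.7500] = 2.3437; exercise value = 0.0000 ≤ continuation, so V_u = 2.3437
Node d (S = 112.5): continuation = 1/1.04·[0.3500·3.7500 + 0.6500·48.7500] = 31.7308; exercise value = 37.5000 > continuation, so V_d = 37.5000 (exercise)
Node 0 (S = 125): continuation = 1/1.04·[0.3500·2.3437 + 0.6500·37.5000] = 24.2263; exercise value = 25.0000 > continuation, so V_0 = 25.0000 (exercise)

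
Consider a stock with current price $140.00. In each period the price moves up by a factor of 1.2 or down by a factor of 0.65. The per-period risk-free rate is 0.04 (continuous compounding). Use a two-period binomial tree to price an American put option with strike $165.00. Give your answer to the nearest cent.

$31.17

Risk-neutral probability p = (e^0.04 − 0.65)/(1.2 − 0.65) = 0.3908/0.5500 = 0.7106
Terminal stock prices: S_uu = 201.6, S_ud = 109.2, S_dd = 59.15
Terminal payoffs (K − S): max(-36.6, 0) = 0, max(55.8, 0) = 55.8, max(105.8, 0) = 105.8
Node u (S = 168): continuation = e^(−0.04)·[0.7106·0.0000 + 0.2894·55.8000] = 15.5172; exercise value = 0.0000 ≤ continuation, so V_u = 15.5172
Node d (S = 91): continuation = e^(−0.04)·[0.7106·55.8000 + 0.2894·105.8500] = 67.5303; exercise value = 74.0000 > continuation, so V_d = 74.0000 (exercise)
Node 0 (S = 140): continuation = e^(−0.04)·[0.7106·15.5172 + 0.2894·74.0000] = 31.1720; exercise value = 25.0000 ≤ continuation, so V_0 = 31.1720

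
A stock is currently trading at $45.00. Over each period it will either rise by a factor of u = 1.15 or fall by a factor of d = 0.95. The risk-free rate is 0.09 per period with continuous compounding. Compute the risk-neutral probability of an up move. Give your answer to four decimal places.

Risk-neutral probability p = (e^0.09 − 0.95)/(1.15 − 0.95) = 0.1442/0.2000 = 0.7209

p = 0.7209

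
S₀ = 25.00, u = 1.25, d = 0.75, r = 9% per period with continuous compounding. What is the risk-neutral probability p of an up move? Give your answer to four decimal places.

Risk-neutral probability p = (e^0.09 − 0.75)/(1.25 − 0.75) = 0.3442/0.5000 = 0.6883

p = 0.6883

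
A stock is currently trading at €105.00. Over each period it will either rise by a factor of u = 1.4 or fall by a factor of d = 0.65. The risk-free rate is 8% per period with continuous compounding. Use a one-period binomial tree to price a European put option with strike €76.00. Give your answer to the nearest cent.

Risk-neutral probability p = (e^0.08 − 0.65)/(1.4 − 0.65) = 0.4333/0.7500 = 0.5777
Terminal stock prices: S_u = 147, S_d = 68.25
Terminal payoffs (K − S): max(-71, 0) = 0, max(7.75, 0) = 7.75
Node 0 (S = 105): V_0 = e^(−0.08)·[0.5777·0.0000 + 0.4223·7.7500] = 3.0211

€3.02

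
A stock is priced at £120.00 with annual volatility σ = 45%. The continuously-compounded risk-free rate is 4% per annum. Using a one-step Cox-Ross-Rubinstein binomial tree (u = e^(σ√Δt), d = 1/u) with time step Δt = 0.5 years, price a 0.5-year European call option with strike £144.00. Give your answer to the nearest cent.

£9.29

CRR parameters: u = e^(σ√Δt) = e^(0.45·√0.5) = 1.3746, d = 1/u = 0.7275
Per-period rate: rΔt = 0.04·0.5 = 0.02, so R = e^0.02 = 1.0202
Risk-neutral probability p = (e^0.02 − 0.7275)/(1.3746 − 0.7275) = 0.2927/0.6472 = 0.4523
Terminal stock prices: S_u = 165, S_d = 87.3
Terminal payoffs (S − K): max(20.96, 0) = 20.96, max(-56.7, 0) = 0
Node 0 (S = 120): V_0 = e^(−0.02)·[0.4523·20.9578 + 0.5477·0.0000] = 9.2921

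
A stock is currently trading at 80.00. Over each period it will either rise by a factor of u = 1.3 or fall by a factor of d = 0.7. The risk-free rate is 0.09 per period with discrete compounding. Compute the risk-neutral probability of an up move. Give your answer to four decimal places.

p = 0.6500

Risk-neutral probability p = (1 + 0.09 − 0.7)/(1.3 − 0.7) = 0.3900/0.6000 = 0.6500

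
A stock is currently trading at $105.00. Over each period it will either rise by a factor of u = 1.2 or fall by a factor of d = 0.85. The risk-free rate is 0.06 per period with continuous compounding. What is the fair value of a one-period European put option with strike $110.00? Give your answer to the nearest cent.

Risk-neutral probability p = (e^0.06 − 0.85)/(1.2 − 0.85) = 0.2118/0.3500 = 0.6052
Terminal stock prices: S_u = 126, S_d = 89.25
Terminal payoffs (K − S): max(-16, 0) = 0, max(20.75, 0) = 20.75
Node 0 (S = 105): V_0 = e^(−0.06)·[0.6052·0.0000 + 0.3948·20.7500] = 7.7141

$7.71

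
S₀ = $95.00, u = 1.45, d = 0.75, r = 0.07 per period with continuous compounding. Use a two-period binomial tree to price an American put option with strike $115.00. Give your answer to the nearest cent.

$24.52

Risk-neutral probability p = (e^0.07 − 0.75)/(1.45 − 0.75) = 0.3225/0.7000 = 0.4607
Terminal stock prices: S_uu = 199.7, S_ud = 103.3, S_dd = 53.44
Terminal payoffs (K − S): max(-84.74, 0) = 0, max(11.69, 0) = 11.69, max(61.56, 0) = 61.56
Node u (S = 137.8): continuation = e^(−0.07)·[0.4607·0.0000 + 0.5393·11.6875] = 5.8767; exercise value = 0.0000 ≤ continuation, so V_u = 5.8767
Node d (S = 71.25): continuation = e^(−0.07)·[0.4607·11.6875 + 0.5393·61.5625] = 35.9753; exercise value = 43.7500 > continuation, so V_d = 43.7500 (exercise)
Node 0 (S = 95): continuation = e^(−0.07)·[0.4607·5.8767 + 0.5393·43.7500] = 24.5227; exercise value = 20.0000 ≤ continuation, so V_0 = 24.5227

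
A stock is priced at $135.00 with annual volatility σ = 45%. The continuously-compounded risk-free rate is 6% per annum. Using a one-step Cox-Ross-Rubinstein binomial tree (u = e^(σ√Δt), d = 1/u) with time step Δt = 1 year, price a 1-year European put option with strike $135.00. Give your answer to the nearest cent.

CRR parameters: u = e^(σ√Δt) = e^(0.45·√1) = 1.5683, d = 1/u = 0.6376
Per-period rate: rΔt = 0.06·1 = 0.06, so R = e^0.06 = 1.0618
Risk-neutral probability p = (e^0.06 − 0.6376)/(1.5683 − 0.6376) = 0.4242/0.9307 = 0.4558
Terminal stock prices: S_u = 211.7, S_d = 86.08
Terminal payoffs (K − S): max(-76.72, 0) = 0, max(48.92, 0) = 48.92
Node 0 (S = 135): V_0 = e^(−0.06)·[0.4558·0.0000 + 0.5442·48.9202] = 25.0719

$25.07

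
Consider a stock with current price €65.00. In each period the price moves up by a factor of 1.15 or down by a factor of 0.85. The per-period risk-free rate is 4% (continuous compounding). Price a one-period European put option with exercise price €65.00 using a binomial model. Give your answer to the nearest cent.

€3.41

Risk-neutral probability p = (e^0.04 − 0.85)/(1.15 − 0.85) = 0.1908/0.3000 = 0.6360
Terminal stock prices: S_u = 74.75, S_d = 55.25
Terminal payoffs (K − S): max(-9.75, 0) = 0, max(9.75, 0) = 9.75
Node 0 (S = 65): V_0 = e^(−0.04)·[0.6360·0.0000 + 0.3640·9.7500] = 3.4095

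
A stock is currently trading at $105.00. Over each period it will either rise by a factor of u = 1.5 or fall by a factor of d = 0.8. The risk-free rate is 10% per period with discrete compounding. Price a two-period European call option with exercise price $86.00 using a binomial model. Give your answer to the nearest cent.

$39.00

Risk-neutral probability p = (1 + 0.1 − 0.8)/(1.5 − 0.8) = 0.3000/0.7000 = 0.4286
Terminal stock prices: S_uu = 236.2, S_ud = 126, S_dd = 67.2
Terminal payoffs (S − K): max(150.2, 0) = 150.2, max(40, 0) = 40, max(-18.8, 0) = 0
Node u (S = 157.5): V_u = 1/1.1·[0.4286·150.2500 + 0.5714·40.0000] = 79.3182
Node d (S = 84): V_d = 1/1.1·[0.4286·40.0000 + 0.5714·0.0000] = 15.5844
Node 0 (S = 105): V_0 = 1/1.1·[0.4286·79.3182 + 0.5714·15.5844] = 38.9990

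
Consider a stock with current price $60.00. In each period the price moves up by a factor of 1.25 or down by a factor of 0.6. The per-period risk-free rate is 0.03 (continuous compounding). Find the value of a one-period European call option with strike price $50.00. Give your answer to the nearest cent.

Risk-neutral probability p = (e^0.03 − 0.6)/(1.25 − 0.6) = 0.4305/0.6500 = 0.6622
Terminal stock prices: S_u = 75, S_d = 36
Terminal payoffs (S − K): max(25, 0) = 25, max(-14, 0) = 0
Node 0 (S = 60): V_0 = e^(−0.03)·[0.6622·25.0000 + 0.3378·0.0000] = 16.0666

$16.07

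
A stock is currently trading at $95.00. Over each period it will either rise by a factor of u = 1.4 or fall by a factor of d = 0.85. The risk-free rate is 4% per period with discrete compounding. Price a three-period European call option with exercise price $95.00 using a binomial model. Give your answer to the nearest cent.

Risk-neutral probability p = (1 + 0.04 − 0.85)/(1.4 − 0.85) = 0.1900/0.5500 = 0.3455
Terminal stock prices: S_uuu = 260.7, S_uud = 158.3, S_udd = 96.09, S_ddd = 58.34
Terminal payoffs (S − K): max(165.7, 0) = 165.7, max(63.27, 0) = 63.27, max(1.092, 0) = 1.092, max(-36.66, 0) = 0
Node uu (S = 186.2): V_uu = 1/1.04·[0.3455·165.6800 + 0.6545·63.2700] = 94.8538
Node ud (S = 113): V_ud = 1/1.04·[0.3455·63.2700 + 0.6545·1.0925] = 21.7038
Node dd (S = 68.64): V_dd = 1/1.04·[0.3455·1.0925 + 0.6545·0.0000] = 0.3629
Node u (S = 133): V_u = 1/1.04·[0.3455·94.8538 + 0.6545·21.7038] = 45.1672
Node d (S = 80.75): V_d = 1/1.04·[0.3455·21.7038 + 0.6545·0.3629] = 7.4377
Node 0 (S = 95): V_0 = 1/1.04·[0.3455·45.1672 + 0.6545·7.4377] = 19.6842

$19.68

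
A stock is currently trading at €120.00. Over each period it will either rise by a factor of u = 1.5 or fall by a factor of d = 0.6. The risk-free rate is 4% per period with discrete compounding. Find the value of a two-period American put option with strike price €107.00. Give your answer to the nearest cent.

€17.20

Risk-neutral probability p = (1 + 0.04 − 0.6)/(1.5 − 0.6) = 0.4400/0.9000 = 0.4889
Terminal stock prices: S_uu = 270, S_ud = 108, S_dd = 43.2
Terminal payoffs (K − S): max(-163, 0) = 0, max(-1, 0) = 0, max(63.8, 0) = 63.8
Node u (S = 180): continuation = 1/1.04·[0.4889·0.0000 + 0.5111·0.0000] = 0.0000; exercise value = 0.0000 ≤ continuation, so V_u = 0.0000
Node d (S = 72): continuation = 1/1.04·[0.4889·0.0000 + 0.5111·63.8000] = 31.3547; exercise value = 35.0000 > continuation, so V_d = 35.0000 (exercise)
Node 0 (S = 120): continuation = 1/1.04·[0.4889·0.0000 + 0.5111·35.0000] = 17.2009; exercise value = 0.0000 ≤ continuation, so V_0 = 17.2009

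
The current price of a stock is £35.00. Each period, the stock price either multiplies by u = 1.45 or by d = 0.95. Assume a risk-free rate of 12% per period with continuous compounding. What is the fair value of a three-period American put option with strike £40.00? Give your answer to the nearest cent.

£5.00

Risk-neutral probability p = (e^0.12 − 0.95)/(1.45 − 0.95) = 0.1775/0.5000 = 0.3550
Terminal stock prices: S_uuu = 106.7, S_uud = 69.91, S_udd = 45.8, S_ddd = 30.01
Terminal payoffs (K − S): max(-66.7, 0) = 0, max(-29.91, 0) = 0, max(-5.802, 0) = 0, max(9.992, 0) = 9.992
Node uu (S = 73.59): continuation = e^(−0.12)·[0.3550·0.0000 + 0.6450·0.0000] = 0.0000; exercise value = 0.0000 ≤ continuation, so V_uu = 0.0000
Node ud (S = 48.21): continuation = e^(−0.12)·[0.3550·0.0000 + 0.6450·0.0000] = 0.0000; exercise value = 0.0000 ≤ continuation, so V_ud = 0.0000
Node dd (S = 31.59): continuation = e^(−0.12)·[0.3550·0.0000 + 0.6450·9.9919] = 5.7160; exercise value = 8.4125 > continuation, so V_dd = 8.4125 (exercise)
Node u (S = 50.75): continuation = e^(−0.12)·[0.3550·0.0000 + 0.6450·0.0000] = 0.0000; exercise value = 0.0000 ≤ continuation, so V_u = 0.0000
Node d (S = 33.25): continuation = e^(−0.12)·[0.3550·0.0000 + 0.6450·8.4125] = 4.8125; exercise value = 6.7500 > continuation, so V_d = 6.7500 (exercise)
Node 0 (S = 35): continuation = e^(−0.12)·[0.3550·0.0000 + 0.6450·6.7500] = 3.8615; exercise value = 5.0000 > continuation, so V_0 = 5.0000 (exercise)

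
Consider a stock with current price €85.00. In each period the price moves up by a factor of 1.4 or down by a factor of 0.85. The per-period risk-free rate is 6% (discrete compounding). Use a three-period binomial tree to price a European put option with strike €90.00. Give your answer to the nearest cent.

€8.98

Risk-neutral probability p = (1 + 0.06 − 0.85)/(1.4 − 0.85) = 0.2100/0.5500 = 0.3818
Terminal stock prices: S_uuu = 233.2, S_uud = 141.6, S_udd = 85.98, S_ddd = 52.2
Terminal payoffs (K − S): max(-143.2, 0) = 0, max(-51.61, 0) = 0, max(4.023, 0) = 4.023, max(37.8, 0) = 37.8
Node uu (S = 166.6): V_uu = 1/1.06·[0.3818·0.0000 + 0.6182·0.0000] = 0.0000
Node ud (S = 101.1): V_ud = 1/1.06·[0.3818·0.0000 + 0.6182·4.0225] = 2.3459
Node dd (S = 61.41): V_dd = 1/1.06·[0.3818·4.0225 + 0.6182·37.7994] = 23.4932
Node u (S = 119): V_u = 1/1.06·[0.3818·0.0000 + 0.6182·2.3459] = 1.3681
Node d (S = 72.25): V_d = 1/1.06·[0.3818·2.3459 + 0.6182·23.4932] = 14.5460
Node 0 (S = 85): V_0 = 1/1.06·[0.3818·1.3681 + 0.6182·14.5460] = 8.9759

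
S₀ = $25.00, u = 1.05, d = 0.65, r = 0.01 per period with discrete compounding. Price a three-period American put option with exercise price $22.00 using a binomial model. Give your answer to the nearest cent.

$1.33

Risk-neutral probability p = (1 + 0.01 − 0.65)/(1.05 − 0.65) = 0.3600/0.4000 = 0.9000
Terminal stock prices: S_uuu = 28.94, S_uud = 17.92, S_udd = 11.09, S_ddd = 6.866
Terminal payoffs (K − S): max(-6.941, 0) = 0, max(4.084, 0) = 4.084, max(10.91, 0) = 10.91, max(15.13, 0) = 15.13
Node uu (S = 27.56): continuation = 1/1.01·[0.9000·0.0000 + 0.1000·4.0844] = 0.4044; exercise value = 0.0000 ≤ continuation, so V_uu = 0.4044
Node ud (S = 17.06): continuation = 1/1.01·[0.9000·4.0844 + 0.1000·10.9094] = 4.7197; exercise value = 4.9375 > continuation, so V_ud = 4.9375 (exercise)
Node dd (S = 10.56): continuation = 1/1.01·[0.9000·10.9094 + 0.1000·15.1344] = 11.2197; exercise value = 11.4375 > continuation, so V_dd = 11.4375 (exercise)
Node u (S = 26.25): continuation = 1/1.01·[0.9000·0.4044 + 0.1000·4.9375] = 0.8492; exercise value = 0.0000 ≤ continuation, so V_u = 0.8492
Node d (S = 16.25): continuation = 1/1.01·[0.9000·4.9375 + 0.1000·11.4375] = 5.5322; exercise value = 5.7500 > continuation, so V_d = 5.7500 (exercise)
Node 0 (S = 25): continuation = 1/1.01·[0.9000·0.8492 + 0.1000·5.7500] = 1.3260; exercise value = 0.0000 ≤ continuation, so V_0 = 1.3260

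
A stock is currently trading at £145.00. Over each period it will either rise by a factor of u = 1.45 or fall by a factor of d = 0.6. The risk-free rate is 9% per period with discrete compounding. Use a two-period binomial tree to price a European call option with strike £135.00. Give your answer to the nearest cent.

Risk-neutral probability p = (1 + 0.09 − 0.6)/(1.45 − 0.6) = 0.4900/0.8500 = 0.5765
Terminal stock prices: S_uu = 304.9, S_ud = 126.1, S_dd = 52.2
Terminal payoffs (S − K): max(169.9, 0) = 169.9, max(-8.85, 0) = 0, max(-82.8, 0) = 0
Node u (S = 210.2): V_u = 1/1.09·[0.5765·169.8625 + 0.4235·0.0000] = 89.8355
Node d (S = 87): V_d = 1/1.09·[0.5765·0.0000 + 0.4235·0.0000] = 0.0000
Node 0 (S = 145): V_0 = 1/1.09·[0.5765·89.8355 + 0.4235·0.0000] = 47.5115

£47.51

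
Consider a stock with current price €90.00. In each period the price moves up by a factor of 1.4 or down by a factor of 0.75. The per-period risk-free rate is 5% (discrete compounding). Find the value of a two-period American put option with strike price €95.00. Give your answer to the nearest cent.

Risk-neutral probability p = (1 + 0.05 − 0.75)/(1.4 − 0.75) = 0.3000/0.6500 = 0.4615
Terminal stock prices: S_uu = 176.4, S_ud = 94.5, S_dd = 50.62
Terminal payoffs (K − S): max(-81.4, 0) = 0, max(0.5, 0) = 0.5, max(44.38, 0) = 44.38
Node u (S = 126): continuation = 1/1.05·[0.4615·0.0000 + 0.5385·0.5000] = 0.2564; exercise value = 0.0000 ≤ continuation, so V_u = 0.2564
Node d (S = 67.5): continuation = 1/1.05·[0.4615·0.5000 + 0.5385·44.3750] = 22.9762; exercise value = 27.5000 > continuation, so V_d = 27.5000 (exercise)
Node 0 (S = 90): continuation = 1/1.05·[0.4615·0.2564 + 0.5385·27.5000] = 14.2153; exercise value = 5.0000 ≤ continuation, so V_0 = 14.2153

€14.22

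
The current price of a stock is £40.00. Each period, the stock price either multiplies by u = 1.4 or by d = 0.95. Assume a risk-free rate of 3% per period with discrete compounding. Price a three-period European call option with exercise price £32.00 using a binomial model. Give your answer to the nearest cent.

Risk-neutral probability p = (1 + 0.03 − 0.95)/(1.4 − 0.95) = 0.0800/0.4500 = 0.1778
Terminal stock prices: S_uuu = 109.8, S_uud = 74.48, S_udd = 50.54, S_ddd = 34.29
Terminal payoffs (S − K): max(77.76, 0) = 77.76, max(42.48, 0) = 42.48, max(18.54, 0) = 18.54, max(2.295, 0) = 2.295
Node uu (S = 78.4): V_uu = 1/1.03·[0.1778·77.7600 + 0.8222·42.4800] = 47.3320
Node ud (S = 53.2): V_ud = 1/1.03·[0.1778·42.4800 + 0.8222·18.5400] = 22.1320
Node dd (S = 36.1): V_dd = 1/1.03·[0.1778·18.5400 + 0.8222·2.2950] = 5.0320
Node u (S = 56): V_u = 1/1.03·[0.1778·47.3320 + 0.8222·22.1320] = 25.8369
Node d (S = 38): V_d = 1/1.03·[0.1778·22.1320 + 0.8222·5.0320] = 7.8369
Node 0 (S = 40): V_0 = 1/1.03·[0.1778·25.8369 + 0.8222·7.8369] = 10.7155

£10.72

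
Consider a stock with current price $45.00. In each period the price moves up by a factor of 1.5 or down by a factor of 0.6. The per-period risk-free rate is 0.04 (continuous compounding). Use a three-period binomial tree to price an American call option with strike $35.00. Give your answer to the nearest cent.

$20.57

Risk-neutral probability p = (e^0.04 − 0.6)/(1.5 − 0.6) = 0.4408/0.9000 = 0.4898
Terminal stock prices: S_uuu = 151.9, S_uud = 60.75, S_udd = 24.3, S_ddd = 9.72
Terminal payoffs (S − K): max(116.9, 0) = 116.9, max(25.75, 0) = 25.75, max(-10.7, 0) = 0, max(-25.28, 0) = 0
Node uu (S = 101.2): continuation = e^(−0.04)·[0.4898·116.8750 + 0.5102·25.7500] = 67.6224; exercise value = 66.2500 ≤ continuation, so V_uu = 67.6224
Node ud (S = 40.5): continuation = e^(−0.04)·[0.4898·25.7500 + 0.5102·0.0000] = 12.1176; exercise value = 5.5000 ≤ continuation, so V_ud = 12.1176
Node dd (S = 16.2): continuation = e^(−0.04)·[0.4898·0.0000 + 0.5102·0.0000] = 0.0000; exercise value = 0.0000 ≤ continuation, so V_dd = 0.0000
Node u (S = 67.5): continuation = e^(−0.04)·[0.4898·67.6224 + 0.5102·12.1176] = 37.7621; exercise value = 32.5000 ≤ continuation, so V_u = 37.7621
Node d (S = 27): continuation = e^(−0.04)·[0.4898·12.1176 + 0.5102·0.0000] = 5.7023; exercise value = 0.0000 ≤ continuation, so V_d = 5.7023
Node 0 (S = 45): continuation = e^(−0.04)·[0.4898·37.7621 + 0.5102·5.7023] = 20.5656; exercise value = 10.0000 ≤ continuation, so V_0 = 20.5656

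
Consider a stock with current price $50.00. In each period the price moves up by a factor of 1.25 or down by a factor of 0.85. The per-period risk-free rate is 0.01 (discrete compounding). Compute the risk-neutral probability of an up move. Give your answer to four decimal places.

Risk-neutral probability p = (1 + 0.01 − 0.85)/(1.25 − 0.85) = 0.1600/0.4000 = 0.4000

p = 0.4000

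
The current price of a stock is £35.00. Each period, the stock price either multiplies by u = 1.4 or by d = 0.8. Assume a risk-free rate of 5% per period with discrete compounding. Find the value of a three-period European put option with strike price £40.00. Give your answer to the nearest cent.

Risk-neutral probability p = (1 + 0.05 − 0.8)/(1.4 − 0.8) = 0.2500/0.6000 = 0.4167
Terminal stock prices: S_uuu = 96.04, S_uud = 54.88, S_udd = 31.36, S_ddd = 17.92
Terminal payoffs (K − S): max(-56.04, 0) = 0, max(-14.88, 0) = 0, max(8.64, 0) = 8.64, max(22.08, 0) = 22.08
Node uu (S = 68.6): V_uu = 1/1.05·[0.4167·0.0000 + 0.5833·0.0000] = 0.0000
Node ud (S = 39.2): V_ud = 1/1.05·[0.4167·0.0000 + 0.5833·8.6400] = 4.8000
Node dd (S = 22.4): V_dd = 1/1.05·[0.4167·8.6400 + 0.5833·22.0800] = 15.6952
Node u (S = 49): V_u = 1/1.05·[0.4167·0.0000 + 0.5833·4.8000] = 2.6667
Node d (S = 28): V_d = 1/1.05·[0.4167·4.8000 + 0.5833·15.6952] = 10.6243
Node 0 (S = 35): V_0 = 1/1.05·[0.4167·2.6667 + 0.5833·10.6243] = 6.9606

£6.96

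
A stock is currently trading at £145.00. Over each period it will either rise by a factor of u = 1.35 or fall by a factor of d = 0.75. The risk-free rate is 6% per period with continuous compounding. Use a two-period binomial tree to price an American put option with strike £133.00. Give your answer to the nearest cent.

Risk-neutral probability p = (e^0.06 − 0.75)/(1.35 − 0.75) = 0.3118/0.6000 = 0.5197
Terminal stock prices: S_uu = 264.3, S_ud = 146.8, S_dd = 81.56
Terminal payoffs (K − S): max(-131.3, 0) = 0, max(-13.81, 0) = 0, max(51.44, 0) = 51.44
Node u (S = 195.8): continuation = e^(−0.06)·[0.5197·0.0000 + 0.4803·0.0000] = 0.0000; exercise value = 0.0000 ≤ continuation, so V_u = 0.0000
Node d (S = 108.8): continuation = e^(−0.06)·[0.5197·0.0000 + 0.4803·51.4375] = 23.2654; exercise value = 24.2500 > continuation, so V_d = 24.2500 (exercise)
Node 0 (S = 145): continuation = e^(−0.06)·[0.5197·0.0000 + 0.4803·24.2500] = 10.9684; exercise value = 0.0000 ≤ continuation, so V_0 = 10.9684

£10.97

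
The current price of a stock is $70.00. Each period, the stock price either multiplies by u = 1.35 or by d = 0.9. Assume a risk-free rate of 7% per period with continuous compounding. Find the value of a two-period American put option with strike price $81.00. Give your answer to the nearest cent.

$11.00

Risk-neutral probability p = (e^0.07 − 0.9)/(1.35 − 0.9) = 0.1725/0.4500 = 0.3834
Terminal stock prices: S_uu = 127.6, S_ud = 85.05, S_dd = 56.7
Terminal payoffs (K − S): max(-46.58, 0) = 0, max(-4.05, 0) = 0, max(24.3, 0) = 24.3
Node u (S = 94.5): continuation = e^(−0.07)·[0.3834·0.0000 + 0.6166·0.0000] = 0.0000; exercise value = 0.0000 ≤ continuation, so V_u = 0.0000
Node d (S = 63): continuation = e^(−0.07)·[0.3834·0.0000 + 0.6166·24.3000] = 13.9715; exercise value = 18.0000 > continuation, so V_d = 18.0000 (exercise)
Node 0 (S = 70): continuation = e^(−0.07)·[0.3834·0.0000 + 0.6166·18.0000] = 10.3493; exercise value = 11.0000 > continuation, so V_0 = 11.0000 (exercise)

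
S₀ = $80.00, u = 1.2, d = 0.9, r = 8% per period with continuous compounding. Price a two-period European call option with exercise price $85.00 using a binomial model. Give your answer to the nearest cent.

$10.17

Risk-neutral probability p = (e^0.08 − 0.9)/(1.2 − 0.9) = 0.1833/0.3000 = 0.6110
Terminal stock prices: S_uu = 115.2, S_ud = 86.4, S_dd = 64.8
Terminal payoffs (S − K): max(30.2, 0) = 30.2, max(1.4, 0) = 1.4, max(-20.2, 0) = 0
Node u (S = 96): V_u = e^(−0.08)·[0.6110·30.2000 + 0.3890·1.4000] = 17.5351
Node d (S = 72): V_d = e^(−0.08)·[0.6110·1.4000 + 0.3890·0.0000] = 0.7896
Node 0 (S = 80): V_0 = e^(−0.08)·[0.6110·17.5351 + 0.3890·0.7896] = 10.1731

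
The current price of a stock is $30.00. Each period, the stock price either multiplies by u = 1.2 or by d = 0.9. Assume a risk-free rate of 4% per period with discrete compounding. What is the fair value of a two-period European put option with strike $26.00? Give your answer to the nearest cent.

Risk-neutral probability p = (1 + 0.04 − 0.9)/(1.2 − 0.9) = 0.1400/0.3000 = 0.4667
Terminal stock prices: S_uu = 43.2, S_ud = 32.4, S_dd = 24.3
Terminal payoffs (K − S): max(-17.2, 0) = 0, max(-6.4, 0) = 0, max(1.7, 0) = 1.7
Node u (S = 36): V_u = 1/1.04·[0.4667·0.0000 + 0.5333·0.0000] = 0.0000
Node d (S = 27): V_d = 1/1.04·[0.4667·0.0000 + 0.5333·1.7000] = 0.8718
Node 0 (S = 30): V_0 = 1/1.04·[0.4667·0.0000 + 0.5333·0.8718] = 0.4471

$0.45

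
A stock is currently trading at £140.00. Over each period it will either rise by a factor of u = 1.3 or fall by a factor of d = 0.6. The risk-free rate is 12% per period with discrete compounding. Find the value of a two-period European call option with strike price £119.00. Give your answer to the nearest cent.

Risk-neutral probability p = (1 + 0.12 − 0.6)/(1.3 − 0.6) = 0.5200/0.7000 = 0.7429
Terminal stock prices: S_uu = 236.6, S_ud = 109.2, S_dd = 50.4
Terminal payoffs (S − K): max(117.6, 0) = 117.6, max(-9.8, 0) = 0, max(-68.6, 0) = 0
Node u (S = 182): V_u = 1/1.12·[0.7429·117.6000 + 0.2571·0.0000] = 78.0000
Node d (S = 84): V_d = 1/1.12·[0.7429·0.0000 + 0.2571·0.0000] = 0.0000
Node 0 (S = 140): V_0 = 1/1.12·[0.7429·78.0000 + 0.2571·0.0000] = 51.7347

£51.73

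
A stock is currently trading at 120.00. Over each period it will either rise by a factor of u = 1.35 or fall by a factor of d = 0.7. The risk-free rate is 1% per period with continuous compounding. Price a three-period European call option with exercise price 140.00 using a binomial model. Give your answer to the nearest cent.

Risk-neutral probability p = (e^0.01 − 0.7)/(1.35 − 0.7) = 0.3101/0.6500 = 0.4770
Terminal stock prices: S_uuu = 295.2, S_uud = 153.1, S_udd = 79.38, S_ddd = 41.16
Terminal payoffs (S − K): max(155.2, 0) = 155.2, max(13.09, 0) = 13.09, max(-60.62, 0) = 0, max(-98.84, 0) = 0
Node uu (S = 218.7): V_uu = e^(−0.01)·[0.4770·155.2450 + 0.5230·13.0900] = 80.0930
Node ud (S = 113.4): V_ud = e^(−0.01)·[0.4770·13.0900 + 0.5230·0.0000] = 6.1818
Node dd (S = 58.8): V_dd = e^(−0.01)·[0.4770·0.0000 + 0.5230·0.0000] = 0.0000
Node u (S = 162): V_u = e^(−0.01)·[0.4770·80.0930 + 0.5230·6.1818] = 41.0252
Node d (S = 84): V_d = e^(−0.01)·[0.4770·6.1818 + 0.5230·0.0000] = 2.9194
Node 0 (S = 120): V_0 = e^(−0.01)·[0.4770·41.0252 + 0.5230·2.9194] = 20.8859

20.89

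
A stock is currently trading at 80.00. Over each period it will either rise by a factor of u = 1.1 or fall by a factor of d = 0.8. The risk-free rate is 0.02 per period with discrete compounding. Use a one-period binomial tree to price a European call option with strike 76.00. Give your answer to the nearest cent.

Risk-neutral probability p = (1 + 0.02 − 0.8)/(1.1 − 0.8) = 0.2200/0.3000 = 0.7333
Terminal stock prices: S_u = 88, S_d = 64
Terminal payoffs (S − K): max(12, 0) = 12, max(-12, 0) = 0
Node 0 (S = 80): V_0 = 1/1.02·[0.7333·12.0000 + 0.2667·0.0000] = 8.6275

8.63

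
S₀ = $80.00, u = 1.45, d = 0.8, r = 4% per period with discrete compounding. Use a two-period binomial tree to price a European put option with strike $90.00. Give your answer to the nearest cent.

$14.27

Risk-neutral probability p = (1 + 0.04 − 0.8)/(1.45 − 0.8) = 0.2400/0.6500 = 0.3692
Terminal stock prices: S_uu = 168.2, S_ud = 92.8, S_dd = 51.2
Terminal payoffs (K − S): max(-78.2, 0) = 0, max(-2.8, 0) = 0, max(38.8, 0) = 38.8
Node u (S = 116): V_u = 1/1.04·[0.3692·0.0000 + 0.6308·0.0000] = 0.0000
Node d (S = 64): V_d = 1/1.04·[0.3692·0.0000 + 0.6308·38.8000] = 23.5325
Node 0 (S = 80): V_0 = 1/1.04·[0.3692·0.0000 + 0.6308·23.5325] = 14.2727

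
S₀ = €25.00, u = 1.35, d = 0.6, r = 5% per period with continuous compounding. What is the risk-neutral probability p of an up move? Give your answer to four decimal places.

Risk-neutral probability p = (e^0.05 − 0.6)/(1.35 − 0.6) = 0.4513/0.7500 = 0.6017

p = 0.6017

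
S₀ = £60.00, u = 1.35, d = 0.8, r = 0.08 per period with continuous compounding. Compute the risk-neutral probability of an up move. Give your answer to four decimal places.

Risk-neutral probability p = (e^0.08 − 0.8)/(1.35 − 0.8) = 0.2833/0.5500 = 0.5151

p = 0.5151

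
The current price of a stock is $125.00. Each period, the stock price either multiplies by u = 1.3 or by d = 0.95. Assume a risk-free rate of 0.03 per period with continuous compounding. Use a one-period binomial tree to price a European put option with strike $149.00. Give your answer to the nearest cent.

Risk-neutral probability p = (e^0.03 − 0.95)/(1.3 − 0.95) = 0.0805/0.3500 = 0.2299
Terminal stock prices: S_u = 162.5, S_d = 118.8
Terminal payoffs (K − S): max(-13.5, 0) = 0, max(30.25, 0) = 30.25
Node 0 (S = 125): V_0 = e^(−0.03)·[0.2299·0.0000 + 0.7701·30.2500] = 22.6079

$22.61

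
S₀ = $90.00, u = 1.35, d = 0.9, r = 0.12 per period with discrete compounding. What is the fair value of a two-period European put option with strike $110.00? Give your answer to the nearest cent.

$7.99

Risk-neutral probability p = (1 + 0.12 − 0.9)/(1.35 − 0.9) = 0.2200/0.4500 = 0.4889
Terminal stock prices: S_uu = 164, S_ud = 109.4, S_dd = 72.9
Terminal payoffs (K − S): max(-54.03, 0) = 0, max(0.65, 0) = 0.65, max(37.1, 0) = 37.1
Node u (S = 121.5): V_u = 1/1.12·[0.4889·0.0000 + 0.5111·0.6500] = 0.2966
Node d (S = 81): V_d = 1/1.12·[0.4889·0.6500 + 0.5111·37.1000] = 17.2143
Node 0 (S = 90): V_0 = 1/1.12·[0.4889·0.2966 + 0.5111·17.2143] = 7.9852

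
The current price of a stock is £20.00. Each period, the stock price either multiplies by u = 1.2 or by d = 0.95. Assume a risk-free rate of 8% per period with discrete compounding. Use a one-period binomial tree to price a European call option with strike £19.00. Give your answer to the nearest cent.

£2.41

Risk-neutral probability p = (1 + 0.08 − 0.95)/(1.2 − 0.95) = 0.1300/0.2500 = 0.5200
Terminal stock prices: S_u = 24, S_d = 19
Terminal payoffs (S − K): max(5, 0) = 5, max(0, 0) = 0
Node 0 (S = 20): V_0 = 1/1.08·[0.5200·5.0000 + 0.4800·0.0000] = 2.4074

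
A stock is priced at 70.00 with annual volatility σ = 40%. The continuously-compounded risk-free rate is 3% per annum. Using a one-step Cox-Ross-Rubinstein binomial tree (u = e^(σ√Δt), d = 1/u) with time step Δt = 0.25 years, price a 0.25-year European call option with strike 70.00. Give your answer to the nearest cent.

CRR parameters: u = e^(σ√Δt) = e^(0.4·√0.25) = 1.2214, d = 1/u = 0.8187
Per-period rate: rΔt = 0.03·0.25 = 0.0075, so R = e^0.0075 = 1.0075
Risk-neutral probability p = (e^0.0075 − 0.8187)/(1.2214 − 0.8187) = 0.1888/0.4027 = 0.4689
Terminal stock prices: S_u = 85.5, S_d = 57.31
Terminal payoffs (S − K): max(15.5, 0) = 15.5, max(-12.69, 0) = 0
Node 0 (S = 70): V_0 = e^(−0.0075)·[0.4689·15.4982 + 0.5311·0.0000] = 7.2122

7.21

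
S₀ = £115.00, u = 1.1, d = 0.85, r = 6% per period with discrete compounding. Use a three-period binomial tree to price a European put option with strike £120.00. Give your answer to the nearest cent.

£2.21

Risk-neutral probability p = (1 + 0.06 − 0.85)/(1.1 − 0.85) = 0.2100/0.2500 = 0.8400
Terminal stock prices: S_uuu = 153.1, S_uud = 118.3, S_udd = 91.4, S_ddd = 70.62
Terminal payoffs (K − S): max(-33.07, 0) = 0, max(1.722, 0) = 1.722, max(28.6, 0) = 28.6, max(49.38, 0) = 49.38
Node uu (S = 139.2): V_uu = 1/1.06·[0.8400·0.0000 + 0.1600·1.7225] = 0.2600
Node ud (S = 107.5): V_ud = 1/1.06·[0.8400·1.7225 + 0.1600·28.6038] = 5.6825
Node dd (S = 83.09): V_dd = 1/1.06·[0.8400·28.6038 + 0.1600·49.3756] = 30.1200
Node u (S = 126.5): V_u = 1/1.06·[0.8400·0.2600 + 0.1600·5.6825] = 1.0638
Node d (S = 97.75): V_d = 1/1.06·[0.8400·5.6825 + 0.1600·30.1200] = 9.0496
Node 0 (S = 115): V_0 = 1/1.06·[0.8400·1.0638 + 0.1600·9.0496] = 2.2090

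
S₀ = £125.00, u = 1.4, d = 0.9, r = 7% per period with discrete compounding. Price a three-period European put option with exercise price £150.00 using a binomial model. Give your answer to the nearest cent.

Risk-neutral probability p = (1 + 0.07 − 0.9)/(1.4 − 0.9) = 0.1700/0.5000 = 0.3400
Terminal stock prices: S_uuu = 343, S_uud = 220.5, S_udd = 141.8, S_ddd = 91.13
Terminal payoffs (K − S): max(-193, 0) = 0, max(-70.5, 0) = 0, max(8.25, 0) = 8.25, max(58.87, 0) = 58.87
Node uu (S = 245): V_uu = 1/1.07·[0.3400·0.0000 + 0.6600·0.0000] = 0.0000
Node ud (S = 157.5): V_ud = 1/1.07·[0.3400·0.0000 + 0.6600·8.2500] = 5.0888
Node dd (S = 101.2): V_dd = 1/1.07·[0.3400·8.2500 + 0.6600·58.8750] = 38.9369
Node u (S = 175): V_u = 1/1.07·[0.3400·0.0000 + 0.6600·5.0888] = 3.1389
Node d (S = 112.5): V_d = 1/1.07·[0.3400·5.0888 + 0.6600·38.9369] = 25.6342
Node 0 (S = 125): V_0 = 1/1.07·[0.3400·3.1389 + 0.6600·25.6342] = 16.8091

£16.81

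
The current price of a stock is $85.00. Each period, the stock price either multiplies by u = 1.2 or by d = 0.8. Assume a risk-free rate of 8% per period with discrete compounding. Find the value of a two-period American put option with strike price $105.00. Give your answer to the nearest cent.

Risk-neutral probability p = (1 + 0.08 − 0.8)/(1.2 − 0.8) = 0.2800/0.4000 = 0.7000
Terminal stock prices: S_uu = 122.4, S_ud = 81.6, S_dd = 54.4
Terminal payoffs (K − S): max(-17.4, 0) = 0, max(23.4, 0) = 23.4, max(50.6, 0) = 50.6
Node u (S = 102): continuation = 1/1.08·[0.7000·0.0000 + 0.3000·23.4000] = 6.5000; exercise value = 3.0000 ≤ continuation, so V_u = 6.5000
Node d (S = 68): continuation = 1/1.08·[0.7000·23.4000 + 0.3000·50.6000] = 29.2222; exercise value = 37.0000 > continuation, so V_d = 37.0000 (exercise)
Node 0 (S = 85): continuation = 1/1.08·[0.7000·6.5000 + 0.3000·37.0000] = 14.4907; exercise value = 20.0000 > continuation, so V_0 = 20.0000 (exercise)

$20.00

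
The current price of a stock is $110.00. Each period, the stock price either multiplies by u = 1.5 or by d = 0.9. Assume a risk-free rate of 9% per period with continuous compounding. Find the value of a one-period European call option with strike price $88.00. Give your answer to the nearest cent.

Risk-neutral probability p = (e^0.09 − 0.9)/(1.5 − 0.9) = 0.1942/0.6000 = 0.3236
Terminal stock prices: S_u = 165, S_d = 99
Terminal payoffs (S − K): max(77, 0) = 77, max(11, 0) = 11
Node 0 (S = 110): V_0 = e^(−0.09)·[0.3236·77.0000 + 0.6764·11.0000] = 29.5741

$29.57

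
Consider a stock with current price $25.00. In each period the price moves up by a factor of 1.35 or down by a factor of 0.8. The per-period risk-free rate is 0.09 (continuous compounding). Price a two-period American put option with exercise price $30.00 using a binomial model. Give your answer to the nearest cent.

$5.00

Risk-neutral probability p = (e^0.09 − 0.8)/(1.35 − 0.8) = 0.2942/0.5500 = 0.5349
Terminal stock prices: S_uu = 45.56, S_ud = 27, S_dd = 16
Terminal payoffs (K − S): max(-15.56, 0) = 0, max(3, 0) = 3, max(14, 0) = 14
Node u (S = 33.75): continuation = e^(−0.09)·[0.5349·0.0000 + 0.4651·3.0000] = 1.2753; exercise value = 0.0000 ≤ continuation, so V_u = 1.2753
Node d (S = 20): continuation = e^(−0.09)·[0.5349·3.0000 + 0.4651·14.0000] = 7.4179; exercise value = 10.0000 > continuation, so V_d = 10.0000 (exercise)
Node 0 (S = 25): continuation = e^(−0.09)·[0.5349·1.2753 + 0.4651·10.0000] = 4.8744; exercise value = 5.0000 > continuation, so V_0 = 5.0000 (exercise)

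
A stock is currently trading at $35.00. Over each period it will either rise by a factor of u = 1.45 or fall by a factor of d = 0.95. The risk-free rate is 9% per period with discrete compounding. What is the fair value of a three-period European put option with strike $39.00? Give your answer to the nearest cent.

$2.59

Risk-neutral probability p = (1 + 0.09 − 0.95)/(1.45 − 0.95) = 0.1400/0.5000 = 0.2800
Terminal stock prices: S_uuu = 106.7, S_uud = 69.91, S_udd = 45.8, S_ddd = 30.01
Terminal payoffs (K − S): max(-67.7, 0) = 0, max(-30.91, 0) = 0, max(-6.802, 0) = 0, max(8.992, 0) = 8.992
Node uu (S = 73.59): V_uu = 1/1.09·[0.2800·0.0000 + 0.7200·0.0000] = 0.0000
Node ud (S = 48.21): V_ud = 1/1.09·[0.2800·0.0000 + 0.7200·0.0000] = 0.0000
Node dd (S = 31.59): V_dd = 1/1.09·[0.2800·0.0000 + 0.7200·8.9919] = 5.9396
Node u (S = 50.75): V_u = 1/1.09·[0.2800·0.0000 + 0.7200·0.0000] = 0.0000
Node d (S = 33.25): V_d = 1/1.09·[0.2800·0.0000 + 0.7200·5.9396] = 3.9234
Node 0 (S = 35): V_0 = 1/1.09·[0.2800·0.0000 + 0.7200·3.9234] = 2.5916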